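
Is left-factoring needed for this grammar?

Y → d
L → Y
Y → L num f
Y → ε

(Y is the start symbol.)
Left-factoring is needed when two productions for the same non-terminal
share a common prefix on the right-hand side.

Productions for Y:
  Y → d
  Y → L num f
  Y → ε

No common prefixes found.

Answer: No, left-factoring is not needed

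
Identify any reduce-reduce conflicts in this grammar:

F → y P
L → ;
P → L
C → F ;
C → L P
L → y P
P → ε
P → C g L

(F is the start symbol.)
A reduce-reduce conflict occurs when an LR(0) state has two complete items [A → α .] and [B → β .] — both call for a reduction, and with no lookahead the parser cannot choose between them.

Augment with F' → F and build the canonical LR(0) collection (I0 = CLOSURE({[F' → . F]}), then GOTO on every symbol after a dot until no new states appear). It has 16 states:
  I0: { [F → . y P], [F' → . F] }  — shift
  I1: { [F' → F .] }  — accept
  I2: { [C → . F ;], [C → . L P], [F → . y P], [F → y . P], [L → . ;], [L → . y P], [P → . C g L], [P → . L], [P → .] }  — shift, reduce
  I3: { [L → ; .] }  — reduce
  I4: { [P → C . g L] }  — shift
  I5: { [C → F . ;] }  — shift
  I6: { [C → . F ;], [C → . L P], [C → L . P], [F → . y P], [L → . ;], [L → . y P], [P → . C g L], [P → . L], [P → .], [P → L .] }  — shift, 2 reduces
  I7: { [F → y P .] }  — reduce
  I8: { [C → . F ;], [C → . L P], [F → . y P], [F → y . P], [L → . ;], [L → . y P], [L → y . P], [P → . C g L], [P → . L], [P → .] }  — shift, reduce
  I9: { [F → y P .], [L → y P .] }  — 2 reduces
  I10: { [C → L P .] }  — reduce
  I11: { [C → F ; .] }  — reduce
  I12: { [L → . ;], [L → . y P], [P → C g . L] }  — shift
  I13: { [P → C g L .] }  — reduce
  I14: { [C → . F ;], [C → . L P], [F → . y P], [L → . ;], [L → . y P], [L → y . P], [P → . C g L], [P → . L], [P → .] }  — shift, reduce
  I15: { [L → y P .] }  — reduce

I6 contains complete items [P → .], [P → L .] — reduce-reduce conflict.
I9 contains complete items [F → y P .], [L → y P .] — reduce-reduce conflict.

Answer: Yes — I6: [P → .] vs [P → L .]; I9: [F → y P .] vs [L → y P .]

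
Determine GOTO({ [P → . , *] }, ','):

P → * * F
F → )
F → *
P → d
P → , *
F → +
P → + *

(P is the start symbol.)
GOTO(I, ',') = CLOSURE({ [A → αX.β] : [A → α.Xβ] ∈ I, X = ',' })

Items with dot before ',', with the dot advanced:
  [P → . , *] → [P → , . *]
Closure adds nothing (no advanced item has the dot before a non-terminal).

GOTO = { [P → , . *] }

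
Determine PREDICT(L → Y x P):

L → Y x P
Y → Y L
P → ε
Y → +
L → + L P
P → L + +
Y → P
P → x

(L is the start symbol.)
{ '+', 'x' }

PREDICT(L → Y x P) = (FIRST(RHS) \ {ε}) ∪ (FOLLOW(L) if ε ∈ FIRST(RHS), i.e. RHS ⇒* ε)
FIRST(Y) = { '+', 'x', ε }
FIRST(Y x P) = { '+', 'x' }
ε ∉ FIRST(Y x P), so FOLLOW(L) is not added.
PREDICT(L → Y x P) = { '+', 'x' }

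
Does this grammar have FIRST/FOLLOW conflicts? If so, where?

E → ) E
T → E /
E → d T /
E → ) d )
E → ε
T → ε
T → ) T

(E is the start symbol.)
A FIRST/FOLLOW conflict occurs when a non-terminal N has a nullable alternative N → β (β ⇒* ε) and another alternative N → α with FIRST(α) ∩ FOLLOW(N) ≠ ∅: on such a lookahead the parser cannot decide between expanding α and letting N vanish via β.

Nullable non-terminals: E, T.
FIRST sets used below: FIRST(E) = { ')', 'd', ε }

E: nullable alternative(s) E → ε; FOLLOW(E) = { $, '/' }
  E → ) E: FIRST \ {ε} = { ')' } — disjoint from FOLLOW(E)
  E → d T /: FIRST \ {ε} = { 'd' } — disjoint from FOLLOW(E)
  E → ) d ): FIRST \ {ε} = { ')' } — disjoint from FOLLOW(E)
  E → ε: FIRST \ {ε} = { } — this is the only nullable alternative, skip

T: nullable alternative(s) T → ε; FOLLOW(T) = { '/' }
  T → E /: FIRST \ {ε} = { ')', '/', 'd' } — overlaps FOLLOW(T) on { '/' }: CONFLICT
  T → ε: FIRST \ {ε} = { } — this is the only nullable alternative, skip
  T → ) T: FIRST \ {ε} = { ')' } — disjoint from FOLLOW(T)

So the grammar has 1 FIRST/FOLLOW conflict (marked CONFLICT above).

Answer: Yes. T → E '/' with FOLLOW(T) on { '/' }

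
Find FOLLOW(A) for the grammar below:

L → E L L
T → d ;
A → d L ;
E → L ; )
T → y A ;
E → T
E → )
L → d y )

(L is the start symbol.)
{ ';' }

In T → y A ;: A is followed by ';', add FIRST(';') \ {ε} = { ';' }

Taking the union: FOLLOW(A) = { ';' }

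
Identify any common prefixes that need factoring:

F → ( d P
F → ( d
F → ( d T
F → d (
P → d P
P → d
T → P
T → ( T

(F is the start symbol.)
Yes, F has productions with common prefix '( d'; P has productions with common prefix 'd'

Left-factoring is needed when two productions for the same non-terminal
share a common prefix on the right-hand side.

Productions for F:
  F → ( d P
  F → ( d
  F → ( d T
  F → d (
Productions for P:
  P → d P
  P → d
Productions for T:
  T → P
  T → ( T

Found common prefix '( d' in productions for F
Found common prefix 'd' in productions for P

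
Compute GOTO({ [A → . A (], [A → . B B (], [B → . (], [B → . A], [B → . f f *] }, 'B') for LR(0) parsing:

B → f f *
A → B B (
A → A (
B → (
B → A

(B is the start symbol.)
GOTO(I, 'B') = CLOSURE({ [A → αX.β] : [A → α.Xβ] ∈ I, X = 'B' })

Items with dot before 'B', with the dot advanced:
  [A → . B B (] → [A → B . B (]
Closure of the advanced items:
  [A → B . B (] has the dot before B: add [B → . f f *], [B → . (], [B → . A]
  [B → . A] has the dot before A: add [A → . B B (], [A → . A (]

GOTO = { [A → . A (], [A → . B B (], [A → B . B (], [B → . (], [B → . A], [B → . f f *] }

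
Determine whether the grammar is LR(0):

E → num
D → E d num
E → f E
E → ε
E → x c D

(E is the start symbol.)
No. Shift-reduce conflict between [E → .] and [E → . f E]

Augment with E' → E and build the canonical LR(0) collection (I0 = CLOSURE({[E' → . E]}), then GOTO on every symbol after a dot until no new states appear). It has 11 states:
  I0: { [E → . f E], [E → . num], [E → . x c D], [E → .], [E' → . E] }  — shift, reduce
  I1: { [E' → E .] }  — accept
  I2: { [E → . f E], [E → . num], [E → . x c D], [E → .], [E → f . E] }  — shift, reduce
  I3: { [E → num .] }  — reduce
  I4: { [E → x . c D] }  — shift
  I5: { [D → . E d num], [E → . f E], [E → . num], [E → . x c D], [E → .], [E → x c . D] }  — shift, reduce
  I6: { [E → x c D .] }  — reduce
  I7: { [D → E . d num] }  — shift
  I8: { [D → E d . num] }  — shift
  I9: { [D → E d num .] }  — reduce
  I10: { [E → f E .] }  — reduce

Conflict in state I0:
  Shift-reduce conflict between [E → .] and [E → . f E]
So the grammar is NOT LR(0).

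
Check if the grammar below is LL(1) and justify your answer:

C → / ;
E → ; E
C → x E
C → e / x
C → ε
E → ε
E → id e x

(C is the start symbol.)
A grammar is LL(1) if for each non-terminal N with multiple productions, the predict sets of those productions are pairwise disjoint, where PREDICT(N → α) = (FIRST(α) \ {ε}) ∪ (FOLLOW(N) if α ⇒* ε).

Relevant sets:
  FOLLOW(C) = { $ }
  FOLLOW(E) = { $ }

For C:
  PREDICT(C → '/' ';') = { '/' }
  PREDICT(C → x E) = { 'x' }
  PREDICT(C → e '/' x) = { 'e' }
  PREDICT(C → ε) = { $ }
For E:
  PREDICT(E → ';' E) = { ';' }
  PREDICT(E → ε) = { $ }
  PREDICT(E → id e x) = { 'id' }

All predict sets are disjoint. The grammar IS LL(1).

Answer: Yes, the grammar is LL(1).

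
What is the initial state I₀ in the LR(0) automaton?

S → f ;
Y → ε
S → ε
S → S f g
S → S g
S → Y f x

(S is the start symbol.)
{ [S → . S f g], [S → . S g], [S → . Y f x], [S → . f ;], [S → .], [S' → . S], [Y → .] }

First, augment the grammar with S' → S
I₀ = CLOSURE({ [S' → . S] }):
  [S' → . S] has the dot before S: add [S → . f ;], [S → .], [S → . S f g], [S → . S g], [S → . Y f x]
  [S → . Y f x] has the dot before Y: add [Y → .]
No further items can be added.

I₀ = { [S → . S f g], [S → . S g], [S → . Y f x], [S → . f ;], [S → .], [S' → . S], [Y → .] }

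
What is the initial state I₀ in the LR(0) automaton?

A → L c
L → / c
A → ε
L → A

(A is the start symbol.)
First, augment the grammar with A' → A
I₀ = CLOSURE({ [A' → . A] }):
  [A' → . A] has the dot before A: add [A → . L c], [A → .]
  [A → . L c] has the dot before L: add [L → . / c], [L → . A]
No further items can be added.

I₀ = { [A → . L c], [A → .], [A' → . A], [L → . / c], [L → . A] }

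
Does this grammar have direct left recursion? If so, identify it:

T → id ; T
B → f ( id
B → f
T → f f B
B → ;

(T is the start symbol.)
No direct left recursion

Direct left recursion occurs when N → N α for some non-terminal N (the right-hand side begins with the left-hand side itself).

T → id ; T: starts with id
B → f ( id: starts with f
B → f: starts with f
T → f f B: starts with f
B → ;: starts with ';'

No direct left recursion found.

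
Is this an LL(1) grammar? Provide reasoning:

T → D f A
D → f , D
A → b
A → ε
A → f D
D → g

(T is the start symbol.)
Relevant sets:
  FOLLOW(A) = { $ }

For D:
  PREDICT(D → f ',' D) = { 'f' }
  PREDICT(D → g) = { 'g' }
For A:
  PREDICT(A → b) = { 'b' }
  PREDICT(A → ε) = { $ }
  PREDICT(A → f D) = { 'f' }
T has a single production, so nothing to check there.

All predict sets are disjoint. The grammar IS LL(1).

Answer: Yes, the grammar is LL(1).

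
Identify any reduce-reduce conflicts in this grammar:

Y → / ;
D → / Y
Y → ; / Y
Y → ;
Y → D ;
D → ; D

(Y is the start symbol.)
Yes — I11: [D → / Y .] vs [Y → ; / Y .]; I12: [Y → / ; .] vs [Y → ; .]

Augment with Y' → Y and build the canonical LR(0) collection (I0 = CLOSURE({[Y' → . Y]}), then GOTO on every symbol after a dot until no new states appear). It has 13 states:
  I0: { [D → . / Y], [D → . ; D], [Y → . / ;], [Y → . ; / Y], [Y → . ;], [Y → . D ;], [Y' → . Y] }  — shift
  I1: { [D → . / Y], [D → . ; D], [D → / . Y], [Y → . / ;], [Y → . ; / Y], [Y → . ;], [Y → . D ;], [Y → / . ;] }  — shift
  I2: { [D → . / Y], [D → . ; D], [D → ; . D], [Y → ; . / Y], [Y → ; .] }  — shift, reduce
  I3: { [Y → D . ;] }  — shift
  I4: { [Y' → Y .] }  — accept
  I5: { [Y → D ; .] }  — reduce
  I6: { [D → . / Y], [D → . ; D], [D → / . Y], [Y → . / ;], [Y → . ; / Y], [Y → . ;], [Y → . D ;], [Y → ; / . Y] }  — shift
  I7: { [D → . / Y], [D → . ; D], [D → ; . D] }  — shift
  I8: { [D → ; D .] }  — reduce
  I9: { [D → . / Y], [D → . ; D], [D → / . Y], [Y → . / ;], [Y → . ; / Y], [Y → . ;], [Y → . D ;] }  — shift
  I10: { [D → / Y .] }  — reduce
  I11: { [D → / Y .], [Y → ; / Y .] }  — 2 reduces
  I12: { [D → . / Y], [D → . ; D], [D → ; . D], [Y → / ; .], [Y → ; . / Y], [Y → ; .] }  — shift, 2 reduces

I11 contains complete items [D → / Y .], [Y → ; / Y .] — reduce-reduce conflict.
I12 contains complete items [Y → / ; .], [Y → ; .] — reduce-reduce conflict.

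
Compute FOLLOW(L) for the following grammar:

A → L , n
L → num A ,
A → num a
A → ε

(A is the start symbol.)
{ ',' }

To compute FOLLOW(L), find every occurrence of L on a right-hand side N → α L β: add FIRST(β) \ {ε}, and if β is empty or nullable also add FOLLOW(N). Iterate to a fixed point.

In A → L , n: L is followed by ',' n, add FIRST(',' n) \ {ε} = { ',' }

Taking the union: FOLLOW(L) = { ',' }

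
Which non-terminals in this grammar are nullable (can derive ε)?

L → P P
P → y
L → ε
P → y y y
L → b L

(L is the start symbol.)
{ 'L' }

A non-terminal is nullable if it can derive ε (the empty string): either it has an ε-production, or it has a production whose right-hand side consists entirely of nullable non-terminals.

ε-productions: L → ε
So L is immediately nullable.
No further non-terminal can be added: every production for the remaining non-terminals contains a terminal or a non-nullable non-terminal.
Nullable = { 'L' }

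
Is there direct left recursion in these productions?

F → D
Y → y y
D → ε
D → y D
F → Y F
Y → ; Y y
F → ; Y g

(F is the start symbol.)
Direct left recursion occurs when N → N α for some non-terminal N (the right-hand side begins with the left-hand side itself).

F → D: starts with D
Y → y y: starts with y
D → ε: starts with ε
D → y D: starts with y
F → Y F: starts with Y
Y → ; Y y: starts with ';'
F → ; Y g: starts with ';'

No direct left recursion found.

Answer: No direct left recursion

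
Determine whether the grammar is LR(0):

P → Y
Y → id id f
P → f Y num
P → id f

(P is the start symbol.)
Augment with P' → P and build the canonical LR(0) collection (I0 = CLOSURE({[P' → . P]}), then GOTO on every symbol after a dot until no new states appear). It has 11 states:
  I0: { [P → . Y], [P → . f Y num], [P → . id f], [P' → . P], [Y → . id id f] }  — shift
  I1: { [P' → P .] }  — accept
  I2: { [P → Y .] }  — reduce
  I3: { [P → f . Y num], [Y → . id id f] }  — shift
  I4: { [P → id . f], [Y → id . id f] }  — shift
  I5: { [P → id f .] }  — reduce
  I6: { [Y → id id . f] }  — shift
  I7: { [Y → id id f .] }  — reduce
  I8: { [P → f Y . num] }  — shift
  I9: { [Y → id . id f] }  — shift
  I10: { [P → f Y num .] }  — reduce

Every state is either a pure shift/goto state or contains exactly one complete item and nothing to shift — no conflicts. The grammar is LR(0).

Answer: Yes, the grammar is LR(0)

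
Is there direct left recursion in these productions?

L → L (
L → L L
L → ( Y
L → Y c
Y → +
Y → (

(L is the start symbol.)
Direct left recursion occurs when N → N α for some non-terminal N (the right-hand side begins with the left-hand side itself).

L → L (: LEFT RECURSIVE (starts with L)
L → L L: LEFT RECURSIVE (starts with L)
L → ( Y: starts with '('
L → Y c: starts with Y
Y → +: starts with '+'
Y → (: starts with '('

The grammar has direct left recursion on: L.

Answer: Yes, L is left-recursive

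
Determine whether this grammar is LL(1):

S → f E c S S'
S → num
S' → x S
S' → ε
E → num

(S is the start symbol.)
Relevant sets:
  FOLLOW(S') = { $, 'x' }

For S:
  PREDICT(S → f E c S S') = { 'f' }
  PREDICT(S → num) = { 'num' }
For S':
  PREDICT(S' → x S) = { 'x' }
  PREDICT(S' → ε) = { $, 'x' }
E has a single production, so nothing to check there.

Conflict found: Predict set conflict for S': { 'x' }
The grammar is NOT LL(1).

Answer: No. Predict set conflict for S': { 'x' }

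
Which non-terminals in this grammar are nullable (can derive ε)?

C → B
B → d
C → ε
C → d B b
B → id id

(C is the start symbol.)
A non-terminal is nullable if it can derive ε (the empty string): either it has an ε-production, or it has a production whose right-hand side consists entirely of nullable non-terminals.

ε-productions: C → ε
So C is immediately nullable.
No further non-terminal can be added: every production for the remaining non-terminals contains a terminal or a non-nullable non-terminal.
Nullable = { 'C' }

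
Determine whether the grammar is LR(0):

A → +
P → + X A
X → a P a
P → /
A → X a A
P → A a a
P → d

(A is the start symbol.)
A grammar is LR(0) if no state in the canonical LR(0) collection has:
  - both a shift item (dot before a terminal) and a complete item (shift-reduce conflict), or
  - two or more complete items (reduce-reduce conflict; the accept item [A' → A .] counts as a complete item here).

Augment with A' → A and build the canonical LR(0) collection (I0 = CLOSURE({[A' → . A]}), then GOTO on every symbol after a dot until no new states appear). It has 17 states:
  I0: { [A → . +], [A → . X a A], [A' → . A], [X → . a P a] }  — shift
  I1: { [A → + .] }  — reduce
  I2: { [A' → A .] }  — accept
  I3: { [A → X . a A] }  — shift
  I4: { [A → . +], [A → . X a A], [P → . + X A], [P → . /], [P → . A a a], [P → . d], [X → . a P a], [X → a . P a] }  — shift
  I5: { [A → + .], [P → + . X A], [X → . a P a] }  — shift, reduce
  I6: { [P → / .] }  — reduce
  I7: { [P → A . a a] }  — shift
  I8: { [X → a P . a] }  — shift
  I9: { [P → d .] }  — reduce
  I10: { [X → a P a .] }  — reduce
  I11: { [P → A a . a] }  — shift
  I12: { [P → A a a .] }  — reduce
  I13: { [A → . +], [A → . X a A], [P → + X . A], [X → . a P a] }  — shift
  I14: { [P → + X A .] }  — reduce
  I15: { [A → . +], [A → . X a A], [A → X a . A], [X → . a P a] }  — shift
  I16: { [A → X a A .] }  — reduce

Conflict in state I5:
  Shift-reduce conflict between [A → + .] and [X → . a P a]
So the grammar is NOT LR(0).

Answer: No. Shift-reduce conflict between [A → + .] and [X → . a P a]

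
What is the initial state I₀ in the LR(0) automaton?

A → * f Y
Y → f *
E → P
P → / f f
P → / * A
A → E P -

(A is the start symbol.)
{ [A → . * f Y], [A → . E P -], [A' → . A], [E → . P], [P → . / * A], [P → . / f f] }

First, augment the grammar with A' → A
I₀ = CLOSURE({ [A' → . A] }):
  [A' → . A] has the dot before A: add [A → . * f Y], [A → . E P -]
  [A → . E P -] has the dot before E: add [E → . P]
  [E → . P] has the dot before P: add [P → . / f f], [P → . / * A]
No further items can be added.

I₀ = { [A → . * f Y], [A → . E P -], [A' → . A], [E → . P], [P → . / * A], [P → . / f f] }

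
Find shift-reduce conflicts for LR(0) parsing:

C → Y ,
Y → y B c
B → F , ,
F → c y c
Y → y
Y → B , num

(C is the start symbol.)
A shift-reduce conflict occurs when an LR(0) state has both:
  - a complete (reduce) item [A → α .] (dot at the end), and
  - a shift item [B → β . c γ] (dot before a terminal).

Augment with C' → C and build the canonical LR(0) collection (I0 = CLOSURE({[C' → . C]}), then GOTO on every symbol after a dot until no new states appear). It has 16 states:
  I0: { [B → . F , ,], [C → . Y ,], [C' → . C], [F → . c y c], [Y → . B , num], [Y → . y B c], [Y → . y] }  — shift
  I1: { [Y → B . , num] }  — shift
  I2: { [C' → C .] }  — accept
  I3: { [B → F . , ,] }  — shift
  I4: { [C → Y . ,] }  — shift
  I5: { [F → c . y c] }  — shift
  I6: { [B → . F , ,], [F → . c y c], [Y → y . B c], [Y → y .] }  — shift, reduce
  I7: { [Y → y B . c] }  — shift
  I8: { [Y → y B c .] }  — reduce
  I9: { [F → c y . c] }  — shift
  I10: { [F → c y c .] }  — reduce
  I11: { [C → Y , .] }  — reduce
  I12: { [B → F , . ,] }  — shift
  I13: { [B → F , , .] }  — reduce
  I14: { [Y → B , . num] }  — shift
  I15: { [Y → B , num .] }  — reduce

I6 contains reduce item [Y → y .] and shift item [F → . c y c] — shift-reduce conflict.

Answer: Yes — I6: [Y → y .] vs [F → . c y c]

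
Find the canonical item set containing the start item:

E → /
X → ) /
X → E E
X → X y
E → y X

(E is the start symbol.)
First, augment the grammar with E' → E
I₀ = CLOSURE({ [E' → . E] }):
  [E' → . E] has the dot before E: add [E → . /], [E → . y X]
No further items can be added.

I₀ = { [E → . /], [E → . y X], [E' → . E] }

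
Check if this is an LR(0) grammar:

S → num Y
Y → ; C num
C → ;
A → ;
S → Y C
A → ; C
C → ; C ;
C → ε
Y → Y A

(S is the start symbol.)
Augment with S' → S and build the canonical LR(0) collection (I0 = CLOSURE({[S' → . S]}), then GOTO on every symbol after a dot until no new states appear). It has 17 states:
  I0: { [S → . Y C], [S → . num Y], [S' → . S], [Y → . ; C num], [Y → . Y A] }  — shift
  I1: { [C → . ; C ;], [C → . ;], [C → .], [Y → ; . C num] }  — shift, reduce
  I2: { [S' → S .] }  — accept
  I3: { [A → . ; C], [A → . ;], [C → . ; C ;], [C → . ;], [C → .], [S → Y . C], [Y → Y . A] }  — shift, reduce
  I4: { [S → num . Y], [Y → . ; C num], [Y → . Y A] }  — shift
  I5: { [A → . ; C], [A → . ;], [S → num Y .], [Y → Y . A] }  — shift, reduce
  I6: { [A → ; . C], [A → ; .], [C → . ; C ;], [C → . ;], [C → .] }  — shift, 2 reduces
  I7: { [Y → Y A .] }  — reduce
  I8: { [C → . ; C ;], [C → . ;], [C → .], [C → ; . C ;], [C → ; .] }  — shift, 2 reduces
  I9: { [A → ; C .] }  — reduce
  I10: { [C → ; C . ;] }  — shift
  I11: { [C → ; C ; .] }  — reduce
  I12: { [A → ; . C], [A → ; .], [C → . ; C ;], [C → . ;], [C → .], [C → ; . C ;], [C → ; .] }  — shift, 3 reduces
  I13: { [S → Y C .] }  — reduce
  I14: { [A → ; C .], [C → ; C . ;] }  — shift, reduce
  I15: { [Y → ; C . num] }  — shift
  I16: { [Y → ; C num .] }  — reduce

Conflict in state I1:
  Shift-reduce conflict between [C → .] and [C → . ;]
So the grammar is NOT LR(0).

Answer: No. Shift-reduce conflict between [C → .] and [C → . ;]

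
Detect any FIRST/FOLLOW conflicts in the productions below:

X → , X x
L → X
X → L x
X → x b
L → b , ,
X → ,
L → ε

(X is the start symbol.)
A FIRST/FOLLOW conflict occurs when a non-terminal N has a nullable alternative N → β (β ⇒* ε) and another alternative N → α with FIRST(α) ∩ FOLLOW(N) ≠ ∅: on such a lookahead the parser cannot decide between expanding α and letting N vanish via β.

Nullable non-terminals: L.
FIRST sets used below: FIRST(X) = { ',', 'b', 'x' }

L: nullable alternative(s) L → ε; FOLLOW(L) = { 'x' }
  L → X: FIRST \ {ε} = { ',', 'b', 'x' } — overlaps FOLLOW(L) on { 'x' }: CONFLICT
  L → b , ,: FIRST \ {ε} = { 'b' } — disjoint from FOLLOW(L)
  L → ε: FIRST \ {ε} = { } — this is the only nullable alternative, skip

X has no nullable alternative, so no FIRST/FOLLOW check is needed there.

So the grammar has 1 FIRST/FOLLOW conflict (marked CONFLICT above).

Answer: Yes. L → X with FOLLOW(L) on { 'x' }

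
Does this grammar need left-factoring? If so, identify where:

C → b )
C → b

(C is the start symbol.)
Yes, C has productions with common prefix 'b'

Left-factoring is needed when two productions for the same non-terminal
share a common prefix on the right-hand side.

Productions for C:
  C → b )
  C → b

Found common prefix 'b' in productions for C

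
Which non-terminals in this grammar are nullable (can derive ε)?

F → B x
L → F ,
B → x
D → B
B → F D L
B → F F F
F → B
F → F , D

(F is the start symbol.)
A non-terminal is nullable if it can derive ε (the empty string): either it has an ε-production, or it has a production whose right-hand side consists entirely of nullable non-terminals.

There are no ε-productions, so no non-terminal can derive ε.
No non-terminals are nullable.

Answer: None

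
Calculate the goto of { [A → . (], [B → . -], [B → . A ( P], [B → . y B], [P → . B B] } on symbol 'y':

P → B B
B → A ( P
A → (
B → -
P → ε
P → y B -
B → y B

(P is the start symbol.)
{ [A → . (], [B → . -], [B → . A ( P], [B → . y B], [B → y . B] }

GOTO(I, 'y') = CLOSURE({ [A → αX.β] : [A → α.Xβ] ∈ I, X = 'y' })

Items with dot before 'y', with the dot advanced:
  [B → . y B] → [B → y . B]
Closure of the advanced items:
  [B → y . B] has the dot before B: add [B → . A ( P], [B → . -], [B → . y B]
  [B → . A ( P] has the dot before A: add [A → . (]

GOTO = { [A → . (], [B → . -], [B → . A ( P], [B → . y B], [B → y . B] }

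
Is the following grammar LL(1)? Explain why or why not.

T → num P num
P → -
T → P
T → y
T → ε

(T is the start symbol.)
Yes, the grammar is LL(1).

Relevant sets:
  FIRST(P) = { '-' }
  FOLLOW(T) = { $ }

For T:
  PREDICT(T → num P num) = { 'num' }
  PREDICT(T → P) = { '-' }
  PREDICT(T → y) = { 'y' }
  PREDICT(T → ε) = { $ }
P has a single production, so nothing to check there.

All predict sets are disjoint. The grammar IS LL(1).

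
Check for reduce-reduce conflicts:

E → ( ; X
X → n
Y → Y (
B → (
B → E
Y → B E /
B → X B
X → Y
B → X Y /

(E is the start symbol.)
A reduce-reduce conflict occurs when an LR(0) state has two complete items [A → α .] and [B → β .] — both call for a reduction, and with no lookahead the parser cannot choose between them.

Augment with E' → E and build the canonical LR(0) collection (I0 = CLOSURE({[E' → . E]}), then GOTO on every symbol after a dot until no new states appear). It has 17 states:
  I0: { [E → . ( ; X], [E' → . E] }  — shift
  I1: { [E → ( . ; X] }  — shift
  I2: { [E' → E .] }  — accept
  I3: { [B → . (], [B → . E], [B → . X B], [B → . X Y /], [E → ( ; . X], [E → . ( ; X], [X → . Y], [X → . n], [Y → . B E /], [Y → . Y (] }  — shift
  I4: { [B → ( .], [E → ( . ; X] }  — shift, reduce
  I5: { [E → . ( ; X], [Y → B . E /] }  — shift
  I6: { [B → E .] }  — reduce
  I7: { [B → . (], [B → . E], [B → . X B], [B → . X Y /], [B → X . B], [B → X . Y /], [E → ( ; X .], [E → . ( ; X], [X → . Y], [X → . n], [Y → . B E /], [Y → . Y (] }  — shift, reduce
  I8: { [X → Y .], [Y → Y . (] }  — shift, reduce
  I9: { [X → n .] }  — reduce
  I10: { [Y → Y ( .] }  — reduce
  I11: { [B → X B .], [E → . ( ; X], [Y → B . E /] }  — shift, reduce
  I12: { [B → . (], [B → . E], [B → . X B], [B → . X Y /], [B → X . B], [B → X . Y /], [E → . ( ; X], [X → . Y], [X → . n], [Y → . B E /], [Y → . Y (] }  — shift
  I13: { [B → X Y . /], [X → Y .], [Y → Y . (] }  — shift, reduce
  I14: { [B → X Y / .] }  — reduce
  I15: { [Y → B E . /] }  — shift
  I16: { [Y → B E / .] }  — reduce

No state contains more than one complete item.

Answer: No reduce-reduce conflicts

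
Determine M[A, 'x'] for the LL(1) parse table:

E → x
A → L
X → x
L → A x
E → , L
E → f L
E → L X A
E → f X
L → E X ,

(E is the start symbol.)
A → L

To find M[A, 'x'], we find productions for A where 'x' is in the predict set (PREDICT(N → α) = (FIRST(α) \ {ε}) ∪ (FOLLOW(N) if α ⇒* ε)).

Relevant sets:
  FIRST(L) = { ',', 'f', 'x' }

A → L: PREDICT = { ',', 'f', 'x' }
  'x' is in predict set, so this production goes in M[A, 'x']

M[A, 'x'] = A → L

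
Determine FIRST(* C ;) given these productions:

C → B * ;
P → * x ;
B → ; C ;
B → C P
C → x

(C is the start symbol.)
{ '*' }

To compute FIRST(* C ;), process the symbols left to right:
Symbol * is a terminal. Add '*' and stop.
FIRST(* C ;) = { '*' }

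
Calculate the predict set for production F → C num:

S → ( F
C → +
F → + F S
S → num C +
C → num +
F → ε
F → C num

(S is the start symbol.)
{ '+', 'num' }

PREDICT(F → C num) = (FIRST(RHS) \ {ε}) ∪ (FOLLOW(F) if ε ∈ FIRST(RHS), i.e. RHS ⇒* ε)
FIRST(C) = { '+', 'num' }
FIRST(C num) = { '+', 'num' }
ε ∉ FIRST(C num), so FOLLOW(F) is not added.
PREDICT(F → C num) = { '+', 'num' }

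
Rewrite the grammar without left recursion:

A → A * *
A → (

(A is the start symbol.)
A → ( A'
A' → * * A'
A' → ε

A is directly left-recursive. The standard transformation for
  A → A α₁ | ... | A α_m | β₁ | ... | β_n
is
  A  → β₁ A' | ... | β_n A'
  A' → α₁ A' | ... | α_m A' | ε

A → ( becomes A → ( A'
A → A * * becomes A' → * * A'
Add A' → ε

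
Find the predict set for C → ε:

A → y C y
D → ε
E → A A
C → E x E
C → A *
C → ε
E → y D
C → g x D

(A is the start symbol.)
PREDICT(C → ε) = (FIRST(RHS) \ {ε}) ∪ (FOLLOW(C) if ε ∈ FIRST(RHS), i.e. RHS ⇒* ε)
The right-hand side is ε (FIRST(ε) = { ε }), so the predict set is FOLLOW(C) = { 'y' }
PREDICT(C → ε) = { 'y' }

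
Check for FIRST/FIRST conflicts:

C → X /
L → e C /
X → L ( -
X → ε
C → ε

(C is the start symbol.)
A FIRST/FIRST conflict occurs when two productions N → α and N → β for the same non-terminal have FIRST(α) ∩ FIRST(β) ≠ ∅ (with ε ∈ FIRST of a nullable right-hand side, so two nullable alternatives also conflict).

FIRST sets of the non-terminals at (or reachable through a nullable prefix from) the front of some alternative:
  FIRST(X) = { 'e', ε }
  FIRST(L) = { 'e' }

Productions for C:
  C → X /: FIRST = { '/', 'e' }
  C → ε: FIRST = { ε }
Productions for X:
  X → L ( -: FIRST = { 'e' }
  X → ε: FIRST = { ε }
L has only one production, so no FIRST/FIRST conflict is possible there.

All alternatives of each non-terminal have pairwise disjoint FIRST sets.

Answer: No FIRST/FIRST conflicts.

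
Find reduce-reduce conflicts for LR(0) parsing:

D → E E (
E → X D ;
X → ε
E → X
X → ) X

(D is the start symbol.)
Yes — I4: [E → X .] vs [X → .]

A reduce-reduce conflict occurs when an LR(0) state has two complete items [A → α .] and [B → β .] — both call for a reduction, and with no lookahead the parser cannot choose between them.

Augment with D' → D and build the canonical LR(0) collection (I0 = CLOSURE({[D' → . D]}), then GOTO on every symbol after a dot until no new states appear). It has 10 states:
  I0: { [D → . E E (], [D' → . D], [E → . X D ;], [E → . X], [X → . ) X], [X → .] }  — shift, reduce
  I1: { [X → ) . X], [X → . ) X], [X → .] }  — shift, reduce
  I2: { [D' → D .] }  — accept
  I3: { [D → E . E (], [E → . X D ;], [E → . X], [X → . ) X], [X → .] }  — shift, reduce
  I4: { [D → . E E (], [E → . X D ;], [E → . X], [E → X . D ;], [E → X .], [X → . ) X], [X → .] }  — shift, 2 reduces
  I5: { [E → X D . ;] }  — shift
  I6: { [E → X D ; .] }  — reduce
  I7: { [D → E E . (] }  — shift
  I8: { [D → E E ( .] }  — reduce
  I9: { [X → ) X .] }  — reduce

I4 contains complete items [E → X .], [X → .] — reduce-reduce conflict.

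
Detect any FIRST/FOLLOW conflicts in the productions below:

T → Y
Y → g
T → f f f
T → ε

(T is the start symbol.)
A FIRST/FOLLOW conflict occurs when a non-terminal N has a nullable alternative N → β (β ⇒* ε) and another alternative N → α with FIRST(α) ∩ FOLLOW(N) ≠ ∅: on such a lookahead the parser cannot decide between expanding α and letting N vanish via β.

Nullable non-terminals: T.
FIRST sets used below: FIRST(Y) = { 'g' }

T: nullable alternative(s) T → ε; FOLLOW(T) = { $ }
  T → Y: FIRST \ {ε} = { 'g' } — disjoint from FOLLOW(T)
  T → f f f: FIRST \ {ε} = { 'f' } — disjoint from FOLLOW(T)
  T → ε: FIRST \ {ε} = { } — this is the only nullable alternative, skip

Y has no nullable alternative, so no FIRST/FOLLOW check is needed there.

No FIRST/FOLLOW conflicts found.

Answer: No FIRST/FOLLOW conflicts.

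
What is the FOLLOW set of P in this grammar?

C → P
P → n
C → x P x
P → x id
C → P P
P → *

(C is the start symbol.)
{ $, '*', 'n', 'x' }

In C → P: P is at the end, add FOLLOW(C)
In C → x P x: P is followed by x, add FIRST(x) \ {ε} = { 'x' }
In C → P P: P is followed by P, add FIRST(P) \ {ε} = { '*', 'n', 'x' }
In C → P P: P is at the end, add FOLLOW(C)

The FOLLOW sets referred to above (computed the same way, to a fixed point):
  FOLLOW(C) = { $ }

Taking the union: FOLLOW(P) = { $, '*', 'n', 'x' }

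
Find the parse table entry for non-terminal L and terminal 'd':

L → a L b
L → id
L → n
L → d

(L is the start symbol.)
L → d

To find M[L, 'd'], we find productions for L where 'd' is in the predict set (PREDICT(N → α) = (FIRST(α) \ {ε}) ∪ (FOLLOW(N) if α ⇒* ε)).

L → a L b: PREDICT = { 'a' }
L → id: PREDICT = { 'id' }
L → n: PREDICT = { 'n' }
L → d: PREDICT = { 'd' }
  'd' is in predict set, so this production goes in M[L, 'd']

M[L, 'd'] = L → d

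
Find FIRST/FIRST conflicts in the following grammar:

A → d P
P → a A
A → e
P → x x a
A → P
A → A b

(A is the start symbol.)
A FIRST/FIRST conflict occurs when two productions N → α and N → β for the same non-terminal have FIRST(α) ∩ FIRST(β) ≠ ∅ (with ε ∈ FIRST of a nullable right-hand side, so two nullable alternatives also conflict).

FIRST sets of the non-terminals at (or reachable through a nullable prefix from) the front of some alternative:
  FIRST(P) = { 'a', 'x' }
  FIRST(A) = { 'a', 'd', 'e', 'x' }

Productions for A:
  A → d P: FIRST = { 'd' }
  A → e: FIRST = { 'e' }
  A → P: FIRST = { 'a', 'x' }
  A → A b: FIRST = { 'a', 'd', 'e', 'x' }
Productions for P:
  P → a A: FIRST = { 'a' }
  P → x x a: FIRST = { 'x' }

Conflict for A: A → d P and A → A b
  Overlap: { 'd' }
Conflict for A: A → e and A → A b
  Overlap: { 'e' }
Conflict for A: A → P and A → A b
  Overlap: { 'a', 'x' }

Answer: Yes. A → d P / A → A b on { 'd' }; A → e / A → A b on { 'e' }; A → P / A → A b on { 'a', 'x' }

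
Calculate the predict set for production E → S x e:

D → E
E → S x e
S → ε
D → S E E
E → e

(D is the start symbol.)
{ 'x' }

PREDICT(E → S x e) = (FIRST(RHS) \ {ε}) ∪ (FOLLOW(E) if ε ∈ FIRST(RHS), i.e. RHS ⇒* ε)
FIRST(S) = { ε }
FIRST(S x e) = { 'x' }
ε ∉ FIRST(S x e), so FOLLOW(E) is not added.
PREDICT(E → S x e) = { 'x' }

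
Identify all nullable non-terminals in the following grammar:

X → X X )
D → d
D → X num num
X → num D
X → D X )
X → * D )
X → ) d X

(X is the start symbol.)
None

There are no ε-productions, so no non-terminal can derive ε.
No non-terminals are nullable.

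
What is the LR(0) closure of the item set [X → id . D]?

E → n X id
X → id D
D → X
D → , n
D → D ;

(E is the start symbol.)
{ [D → . , n], [D → . D ;], [D → . X], [X → . id D], [X → id . D] }

To compute CLOSURE, for each item [A → α.Bβ] where B is a non-terminal, add [B → .γ] for all productions B → γ; repeat for the newly added items until nothing changes.

Start with: [X → id . D]
  [X → id . D] has the dot before D: add [D → . X], [D → . , n], [D → . D ;]
  [D → . X] has the dot before X: add [X → . id D]
No further items can be added.

CLOSURE = { [D → . , n], [D → . D ;], [D → . X], [X → . id D], [X → id . D] }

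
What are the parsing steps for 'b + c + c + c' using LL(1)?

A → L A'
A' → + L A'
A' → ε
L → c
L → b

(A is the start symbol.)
Stack is shown with the top on the left.

Stack     Input            Action
---------------------------------
A $       b + c + c + c $  output A → L A'
L A' $    b + c + c + c $  output L → b
b A' $    b + c + c + c $  match 'b'
A' $      + c + c + c $    output A' → + L A'
+ L A' $  + c + c + c $    match '+'
L A' $    c + c + c $      output L → c
c A' $    c + c + c $      match 'c'
A' $      + c + c $        output A' → + L A'
+ L A' $  + c + c $        match '+'
L A' $    c + c $          output L → c
c A' $    c + c $          match 'c'
A' $      + c $            output A' → + L A'
+ L A' $  + c $            match '+'
L A' $    c $              output L → c
c A' $    c $              match 'c'
A' $      $                output A' → ε
$         $                accept

The string is accepted.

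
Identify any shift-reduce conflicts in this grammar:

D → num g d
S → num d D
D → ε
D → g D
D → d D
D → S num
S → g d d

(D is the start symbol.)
Yes — I0: [D → .] vs [D → . d D]; I3: [D → .] vs [D → . d D]; I4: [D → .] vs [D → . d D]; I6: [D → .] vs [D → . d D]; I11: [D → .] vs [D → . d D]; I13: [D → .] vs [D → . d D]

A shift-reduce conflict occurs when an LR(0) state has both:
  - a complete (reduce) item [A → α .] (dot at the end), and
  - a shift item [B → β . c γ] (dot before a terminal).

Augment with D' → D and build the canonical LR(0) collection (I0 = CLOSURE({[D' → . D]}), then GOTO on every symbol after a dot until no new states appear). It has 15 states:
  I0: { [D → . S num], [D → . d D], [D → . g D], [D → . num g d], [D → .], [D' → . D], [S → . g d d], [S → . num d D] }  — shift, reduce
  I1: { [D' → D .] }  — accept
  I2: { [D → S . num] }  — shift
  I3: { [D → . S num], [D → . d D], [D → . g D], [D → . num g d], [D → .], [D → d . D], [S → . g d d], [S → . num d D] }  — shift, reduce
  I4: { [D → . S num], [D → . d D], [D → . g D], [D → . num g d], [D → .], [D → g . D], [S → . g d d], [S → . num d D], [S → g . d d] }  — shift, reduce
  I5: { [D → num . g d], [S → num . d D] }  — shift
  I6: { [D → . S num], [D → . d D], [D → . g D], [D → . num g d], [D → .], [S → . g d d], [S → . num d D], [S → num d . D] }  — shift, reduce
  I7: { [D → num g . d] }  — shift
  I8: { [D → num g d .] }  — reduce
  I9: { [S → num d D .] }  — reduce
  I10: { [D → g D .] }  — reduce
  I11: { [D → . S num], [D → . d D], [D → . g D], [D → . num g d], [D → .], [D → d . D], [S → . g d d], [S → . num d D], [S → g d . d] }  — shift, reduce
  I12: { [D → d D .] }  — reduce
  I13: { [D → . S num], [D → . d D], [D → . g D], [D → . num g d], [D → .], [D → d . D], [S → . g d d], [S → . num d D], [S → g d d .] }  — shift, 2 reduces
  I14: { [D → S num .] }  — reduce

I0 contains reduce item [D → .] and shift items [D → . d D], [D → . g D], [D → . num g d], [S → . g d d], [S → . num d D] — shift-reduce conflict.
I3 contains reduce item [D → .] and shift items [D → . d D], [D → . g D], [D → . num g d], [S → . g d d], [S → . num d D] — shift-reduce conflict.
I4 contains reduce item [D → .] and shift items [D → . d D], [D → . g D], [D → . num g d], [S → . g d d], [S → g . d d], [S → . num d D] — shift-reduce conflict.
I6 contains reduce item [D → .] and shift items [D → . d D], [D → . g D], [D → . num g d], [S → . g d d], [S → . num d D] — shift-reduce conflict.
I11 contains reduce item [D → .] and shift items [D → . d D], [D → . g D], [D → . num g d], [S → . g d d], [S → g d . d], [S → . num d D] — shift-reduce conflict.
I13 contains reduce items [D → .], [S → g d d .] and shift items [D → . d D], [D → . g D], [D → . num g d], [S → . g d d], [S → . num d D] — shift-reduce conflict.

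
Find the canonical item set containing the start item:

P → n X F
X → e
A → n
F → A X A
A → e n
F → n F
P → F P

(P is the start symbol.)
First, augment the grammar with P' → P
I₀ = CLOSURE({ [P' → . P] }):
  [P' → . P] has the dot before P: add [P → . n X F], [P → . F P]
  [P → . F P] has the dot before F: add [F → . A X A], [F → . n F]
  [F → . A X A] has the dot before A: add [A → . n], [A → . e n]
No further items can be added.

I₀ = { [A → . e n], [A → . n], [F → . A X A], [F → . n F], [P → . F P], [P → . n X F], [P' → . P] }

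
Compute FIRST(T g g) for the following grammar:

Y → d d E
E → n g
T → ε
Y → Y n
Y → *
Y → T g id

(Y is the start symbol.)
{ 'g' }

FIRST sets of the non-terminals involved (from the grammar, by fixed-point iteration):
  FIRST(T) = { ε }

To compute FIRST(T g g), process the symbols left to right:
Symbol T is a non-terminal. Add FIRST(T) \ {ε} = { }
T is nullable (ε ∈ FIRST(T)), continue to the next symbol.
Symbol g is a terminal. Add 'g' and stop.
FIRST(T g g) = { 'g' }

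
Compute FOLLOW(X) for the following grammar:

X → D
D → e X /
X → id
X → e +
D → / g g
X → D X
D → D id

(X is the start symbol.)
{ $, '/' }

X is the start symbol, so $ ∈ FOLLOW(X).
In D → e X /: X is followed by '/', add FIRST('/') \ {ε} = { '/' }
In X → D X: X is at the end; this adds FOLLOW(X) to itself — nothing new

Taking the union: FOLLOW(X) = { $, '/' }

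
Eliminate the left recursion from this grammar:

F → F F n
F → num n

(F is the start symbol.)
F → num n F'
F' → F n F'
F' → ε

F is directly left-recursive. The standard transformation for
  A → A α₁ | ... | A α_m | β₁ | ... | β_n
is
  A  → β₁ A' | ... | β_n A'
  A' → α₁ A' | ... | α_m A' | ε

F → num n becomes F → num n F'
F → F F n becomes F' → F n F'
Add F' → ε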